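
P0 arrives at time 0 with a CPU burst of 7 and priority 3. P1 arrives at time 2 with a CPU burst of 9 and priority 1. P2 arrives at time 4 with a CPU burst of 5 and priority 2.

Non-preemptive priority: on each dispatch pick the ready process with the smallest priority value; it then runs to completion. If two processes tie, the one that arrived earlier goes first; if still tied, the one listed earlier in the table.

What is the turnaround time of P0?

Gantt: | P0 0-7 | P1 7-16 | P2 16-21 |
Completion: P0=7  P1=16  P2=21
Turnaround (C−A): P0=7  P1=14  P2=17
Turnaround(P0) = completion − arrival = 7 − 0 = 7

7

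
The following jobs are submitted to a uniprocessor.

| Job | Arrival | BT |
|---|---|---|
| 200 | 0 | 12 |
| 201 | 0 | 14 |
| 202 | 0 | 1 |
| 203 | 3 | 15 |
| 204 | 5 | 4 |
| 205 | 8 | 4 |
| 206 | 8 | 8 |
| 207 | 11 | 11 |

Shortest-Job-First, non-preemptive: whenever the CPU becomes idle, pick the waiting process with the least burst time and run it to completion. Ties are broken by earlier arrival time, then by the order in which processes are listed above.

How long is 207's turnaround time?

29

Gantt: | 202 0-1 | 200 1-13 | 204 13-17 | 205 17-21 | 206 21-29 | 207 29-40 | 201 40-54 | 203 54-69 |
Completion: 200=13  201=54  202=1  203=69  204=17  205=21  206=29  207=40
Turnaround (C−A): 200=13  201=54  202=1  203=66  204=12  205=13  206=21  207=29
Turnaround(207) = completion − arrival = 40 − 11 = 29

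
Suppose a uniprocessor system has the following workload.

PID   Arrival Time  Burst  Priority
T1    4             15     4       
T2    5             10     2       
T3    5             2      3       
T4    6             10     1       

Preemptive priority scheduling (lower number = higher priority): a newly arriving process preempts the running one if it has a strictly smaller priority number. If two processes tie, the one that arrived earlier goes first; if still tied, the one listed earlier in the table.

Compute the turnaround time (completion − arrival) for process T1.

37

Gantt: | idle 0-4 | T1 4-5 | T2 5-6 | T4 6-16 | T2 16-25 | T3 25-27 | T1 27-41 |
Completion: T1=41  T2=25  T3=27  T4=16
Turnaround(T1) = completion − arrival = 41 − 4 = 37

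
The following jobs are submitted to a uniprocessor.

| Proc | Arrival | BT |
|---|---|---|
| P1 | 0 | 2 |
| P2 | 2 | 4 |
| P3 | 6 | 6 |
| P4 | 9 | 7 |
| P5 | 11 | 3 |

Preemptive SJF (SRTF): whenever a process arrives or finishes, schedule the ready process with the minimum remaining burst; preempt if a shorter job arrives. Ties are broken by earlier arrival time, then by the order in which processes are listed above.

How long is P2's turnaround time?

Timeline: | P1 0-2 | P2 2-6 | P3 6-12 | P5 12-15 | P4 15-22 |
Completion: P1=2  P2=6  P3=12  P4=22  P5=15
Turnaround (C−A): P1=2  P2=4  P3=6  P4=13  P5=4
Turnaround(P2) = completion − arrival = 6 − 2 = 4

4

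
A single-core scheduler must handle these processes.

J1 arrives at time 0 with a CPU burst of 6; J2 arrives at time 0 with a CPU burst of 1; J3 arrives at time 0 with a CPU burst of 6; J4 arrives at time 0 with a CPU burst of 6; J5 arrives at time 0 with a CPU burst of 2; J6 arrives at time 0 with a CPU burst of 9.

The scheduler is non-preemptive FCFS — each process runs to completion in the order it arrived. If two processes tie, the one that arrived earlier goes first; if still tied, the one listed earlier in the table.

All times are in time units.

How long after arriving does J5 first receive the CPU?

Timeline: | J1 0-6 | J2 6-7 | J3 7-13 | J4 13-19 | J5 19-21 | J6 21-30 |
Completion: J1=6  J2=7  J3=13  J4=19  J5=21  J6=30
Turnaround (C−A): J1=6  J2=7  J3=13  J4=19  J5=21  J6=30
Response(J5) = first start − arrival = 19 − 0 = 19

19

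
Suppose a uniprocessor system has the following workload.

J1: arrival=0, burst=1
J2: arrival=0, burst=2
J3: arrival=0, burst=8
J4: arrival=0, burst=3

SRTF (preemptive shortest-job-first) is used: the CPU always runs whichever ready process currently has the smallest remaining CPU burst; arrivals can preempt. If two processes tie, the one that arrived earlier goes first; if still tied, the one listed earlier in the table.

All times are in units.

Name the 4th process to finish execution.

Gantt: | J1 0-1 | J2 1-3 | J4 3-6 | J3 6-14 |
Completion: J1=1  J2=3  J3=14  J4=6
Turnaround (C−A): J1=1  J2=3  J3=14  J4=6
Finish order: J1 → J2 → J4 → J3

J3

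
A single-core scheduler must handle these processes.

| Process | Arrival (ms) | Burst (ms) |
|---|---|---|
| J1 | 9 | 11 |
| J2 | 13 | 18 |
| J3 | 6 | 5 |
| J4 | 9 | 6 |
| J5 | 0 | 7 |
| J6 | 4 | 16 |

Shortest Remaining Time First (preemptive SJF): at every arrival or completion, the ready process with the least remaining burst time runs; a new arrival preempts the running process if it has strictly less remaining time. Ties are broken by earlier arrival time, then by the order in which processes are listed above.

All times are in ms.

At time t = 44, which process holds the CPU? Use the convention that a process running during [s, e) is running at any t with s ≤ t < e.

J6

Timeline: | J5 0-7 | J3 7-12 | J4 12-18 | J1 18-29 | J6 29-45 | J2 45-63 |
Completion: J1=29  J2=63  J3=12  J4=18  J5=7  J6=45
Turnaround (C−A): J1=20  J2=50  J3=6  J4=9  J5=7  J6=41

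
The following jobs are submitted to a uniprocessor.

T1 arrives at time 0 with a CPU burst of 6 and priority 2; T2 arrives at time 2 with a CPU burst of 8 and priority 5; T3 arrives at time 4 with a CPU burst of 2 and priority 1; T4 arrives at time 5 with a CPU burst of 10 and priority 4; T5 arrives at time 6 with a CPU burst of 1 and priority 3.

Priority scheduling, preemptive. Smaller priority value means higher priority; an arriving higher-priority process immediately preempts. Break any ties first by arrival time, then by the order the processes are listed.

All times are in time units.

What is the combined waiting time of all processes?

25

Schedule: | T1 0-4 | T3 4-6 | T1 6-8 | T5 8-9 | T4 9-19 | T2 19-27 |
Completion: T1=8  T2=27  T3=6  T4=19  T5=9
Turnaround (C−A): T1=8  T2=25  T3=2  T4=14  T5=3
Waiting = turnaround − burst: T1=2, T2=17, T3=0, T4=4, T5=2
Total waiting = 2 + 17 + 0 + 4 + 2 = 25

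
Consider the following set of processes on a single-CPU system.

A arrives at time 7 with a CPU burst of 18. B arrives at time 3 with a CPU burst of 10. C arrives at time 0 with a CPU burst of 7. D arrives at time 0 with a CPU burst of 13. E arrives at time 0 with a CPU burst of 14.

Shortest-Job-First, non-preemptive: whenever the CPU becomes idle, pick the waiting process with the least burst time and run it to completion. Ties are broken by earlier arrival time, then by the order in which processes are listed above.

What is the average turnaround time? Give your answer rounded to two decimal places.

Timeline: | C 0-7 | B 7-17 | D 17-30 | E 30-44 | A 44-62 |
Completion: A=62  B=17  C=7  D=30  E=44
Turnaround (C−A): A=55  B=14  C=7  D=30  E=44
Turnaround times: A=55, B=14, C=7, D=30, E=44
Average turnaround = (55+14+7+30+44) / 5 = 150/5 = 30.00

30.00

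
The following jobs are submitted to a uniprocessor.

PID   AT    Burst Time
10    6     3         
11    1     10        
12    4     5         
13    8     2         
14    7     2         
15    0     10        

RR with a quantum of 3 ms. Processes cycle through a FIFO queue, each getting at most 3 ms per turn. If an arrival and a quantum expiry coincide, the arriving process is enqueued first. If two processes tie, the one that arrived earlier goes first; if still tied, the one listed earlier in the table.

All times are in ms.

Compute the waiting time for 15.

21

Timeline: | 15 0-3 | 11 3-6 | 15 6-9 | 12 9-12 | 10 12-15 | 11 15-18 | 14 18-20 | 13 20-22 | 15 22-25 | 12 25-27 | 11 27-30 | 15 30-31 | 11 31-32 |
Completion: 10=15  11=32  12=27  13=22  14=20  15=31
Turnaround (C−A): 10=9  11=31  12=23  13=14  14=13  15=31
Waiting(15) = turnaround − burst = 31 − 10 = 21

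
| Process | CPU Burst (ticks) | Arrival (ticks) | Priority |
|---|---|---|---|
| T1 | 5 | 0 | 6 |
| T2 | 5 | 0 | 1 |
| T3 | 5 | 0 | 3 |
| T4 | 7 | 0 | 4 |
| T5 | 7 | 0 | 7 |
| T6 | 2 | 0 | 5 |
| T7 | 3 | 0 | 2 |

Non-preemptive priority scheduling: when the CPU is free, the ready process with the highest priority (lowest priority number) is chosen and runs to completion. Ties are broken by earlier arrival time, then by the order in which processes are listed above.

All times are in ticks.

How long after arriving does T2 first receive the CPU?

Gantt: | T2 0-5 | T7 5-8 | T3 8-13 | T4 13-20 | T6 20-22 | T1 22-27 | T5 27-34 |
Completion: T1=27  T2=5  T3=13  T4=20  T5=34  T6=22  T7=8
Response(T2) = first start − arrival = 0 − 0 = 0

0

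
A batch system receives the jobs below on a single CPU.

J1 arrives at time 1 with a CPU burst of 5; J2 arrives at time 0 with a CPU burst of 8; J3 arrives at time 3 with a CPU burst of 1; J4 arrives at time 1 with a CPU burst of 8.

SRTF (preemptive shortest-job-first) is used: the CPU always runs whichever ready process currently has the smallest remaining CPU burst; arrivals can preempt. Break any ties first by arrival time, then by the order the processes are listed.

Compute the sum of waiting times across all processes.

Schedule: | J2 0-1 | J1 1-3 | J3 3-4 | J1 4-7 | J2 7-14 | J4 14-22 |
Completion: J1=7  J2=14  J3=4  J4=22
Waiting = turnaround − burst: J1=1, J2=6, J3=0, J4=13
Total waiting = 1 + 6 + 0 + 13 = 20

20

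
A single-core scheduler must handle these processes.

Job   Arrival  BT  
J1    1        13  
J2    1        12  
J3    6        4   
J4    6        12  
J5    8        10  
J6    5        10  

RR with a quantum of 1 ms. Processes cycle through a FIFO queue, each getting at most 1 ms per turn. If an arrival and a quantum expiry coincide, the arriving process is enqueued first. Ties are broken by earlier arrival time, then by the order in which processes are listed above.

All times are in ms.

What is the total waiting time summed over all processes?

232

Gantt: | idle 0-1 | J1 1-2 | J2 2-3 | J1 3-4 | J2 4-5 | J1 5-6 | J6 6-7 | J2 7-8 | J3 8-9 | J4 9-10 | J1 10-11 | J6 11-12 | J5 12-13 | J2 13-14 | J3 14-15 | J4 15-16 | J1 16-17 | J6 17-18 | J5 18-19 | J2 19-20 | J3 20-21 | J4 21-22 | J1 22-23 | J6 23-24 | J5 24-25 | J2 25-26 | J3 26-27 | J4 27-28 | J1 28-29 | J6 29-30 | J5 30-31 | J2 31-32 | J4 32-33 | J1 33-34 | J6 34-35 | J5 35-36 | J2 36-37 | J4 37-38 | J1 38-39 | J6 39-40 | J5 40-41 | J2 41-42 | J4 42-43 | J1 43-44 | J6 44-45 | J5 45-46 | J2 46-47 | J4 47-48 | J1 48-49 | J6 49-50 | J5 50-51 | J2 51-52 | J4 52-53 | J1 53-54 | J6 54-55 | J5 55-56 | J2 56-57 | J4 57-58 | J1 58-59 | J5 59-60 | J4 60-62 |
Completion: J1=59  J2=57  J3=27  J4=62  J5=60  J6=55
Turnaround (C−A): J1=58  J2=56  J3=21  J4=56  J5=52  J6=50
Waiting = turnaround − burst: J1=45, J2=44, J3=17, J4=44, J5=42, J6=40
Total waiting = 45 + 44 + 17 + 44 + 42 + 40 = 232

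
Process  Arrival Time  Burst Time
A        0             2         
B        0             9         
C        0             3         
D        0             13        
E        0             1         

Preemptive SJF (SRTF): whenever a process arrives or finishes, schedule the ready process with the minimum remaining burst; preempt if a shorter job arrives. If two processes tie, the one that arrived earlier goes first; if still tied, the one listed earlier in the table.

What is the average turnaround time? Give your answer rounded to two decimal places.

10.60

Gantt: | E 0-1 | A 1-3 | C 3-6 | B 6-15 | D 15-28 |
Completion: A=3  B=15  C=6  D=28  E=1
Turnaround times: A=3, B=15, C=6, D=28, E=1
Average turnaround = (3+15+6+28+1) / 5 = 53/5 = 10.60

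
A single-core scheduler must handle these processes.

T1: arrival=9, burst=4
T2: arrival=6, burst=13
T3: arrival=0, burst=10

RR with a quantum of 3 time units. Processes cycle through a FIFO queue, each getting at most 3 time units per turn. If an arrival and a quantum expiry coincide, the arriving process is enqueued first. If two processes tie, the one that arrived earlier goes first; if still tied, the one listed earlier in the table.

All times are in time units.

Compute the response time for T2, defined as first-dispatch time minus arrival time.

Timeline: | T3 0-6 | T2 6-9 | T3 9-12 | T1 12-15 | T2 15-18 | T3 18-19 | T1 19-20 | T2 20-27 |
Completion: T1=20  T2=27  T3=19
Turnaround (C−A): T1=11  T2=21  T3=19
Response(T2) = first start − arrival = 6 − 6 = 0

0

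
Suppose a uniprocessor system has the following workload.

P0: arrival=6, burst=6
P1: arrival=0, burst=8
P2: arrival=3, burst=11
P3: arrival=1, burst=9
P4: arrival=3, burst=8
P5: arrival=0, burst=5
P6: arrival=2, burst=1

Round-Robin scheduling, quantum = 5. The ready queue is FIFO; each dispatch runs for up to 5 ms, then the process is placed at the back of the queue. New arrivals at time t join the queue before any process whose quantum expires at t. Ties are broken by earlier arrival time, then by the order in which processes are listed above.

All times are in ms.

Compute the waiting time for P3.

28

Schedule: | P1 0-5 | P5 5-10 | P3 10-15 | P6 15-16 | P2 16-21 | P4 21-26 | P1 26-29 | P0 29-34 | P3 34-38 | P2 38-43 | P4 43-46 | P0 46-47 | P2 47-48 |
Completion: P0=47  P1=29  P2=48  P3=38  P4=46  P5=10  P6=16
Waiting(P3) = turnaround − burst = 37 − 9 = 28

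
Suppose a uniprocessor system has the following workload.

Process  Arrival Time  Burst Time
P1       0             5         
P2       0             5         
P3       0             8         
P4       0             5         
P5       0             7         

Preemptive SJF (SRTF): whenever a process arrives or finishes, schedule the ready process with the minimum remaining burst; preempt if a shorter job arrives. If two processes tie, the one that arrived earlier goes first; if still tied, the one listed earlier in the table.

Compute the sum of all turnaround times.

82

Timeline: | P1 0-5 | P2 5-10 | P4 10-15 | P5 15-22 | P3 22-30 |
Completion: P1=5  P2=10  P3=30  P4=15  P5=22
Turnaround (C−A): P1=5  P2=10  P3=30  P4=15  P5=22
Turnaround = completion − arrival: P1=5, P2=10, P3=30, P4=15, P5=22
Total turnaround = 5 + 10 + 30 + 15 + 22 = 82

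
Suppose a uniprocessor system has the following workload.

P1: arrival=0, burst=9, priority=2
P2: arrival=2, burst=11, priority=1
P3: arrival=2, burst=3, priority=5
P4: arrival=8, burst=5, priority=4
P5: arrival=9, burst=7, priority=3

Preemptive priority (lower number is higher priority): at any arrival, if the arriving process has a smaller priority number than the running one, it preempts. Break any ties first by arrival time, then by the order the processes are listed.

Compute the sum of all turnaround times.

Schedule: | P1 0-2 | P2 2-13 | P1 13-20 | P5 20-27 | P4 27-32 | P3 32-35 |
Completion: P1=20  P2=13  P3=35  P4=32  P5=27
Turnaround = completion − arrival: P1=20, P2=11, P3=33, P4=24, P5=18
Total turnaround = 20 + 11 + 33 + 24 + 18 = 106

106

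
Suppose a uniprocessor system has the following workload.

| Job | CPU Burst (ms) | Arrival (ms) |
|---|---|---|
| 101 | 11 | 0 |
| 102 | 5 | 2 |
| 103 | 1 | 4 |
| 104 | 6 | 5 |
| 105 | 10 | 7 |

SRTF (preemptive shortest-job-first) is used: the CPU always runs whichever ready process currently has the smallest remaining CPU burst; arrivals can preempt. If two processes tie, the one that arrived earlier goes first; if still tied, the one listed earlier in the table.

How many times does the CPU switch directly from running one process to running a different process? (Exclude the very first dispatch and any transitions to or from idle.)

6

Schedule: | 101 0-2 | 102 2-4 | 103 4-5 | 102 5-8 | 104 8-14 | 101 14-23 | 105 23-33 |
Completion: 101=23  102=8  103=5  104=14  105=33
Turnaround (C−A): 101=23  102=6  103=1  104=9  105=26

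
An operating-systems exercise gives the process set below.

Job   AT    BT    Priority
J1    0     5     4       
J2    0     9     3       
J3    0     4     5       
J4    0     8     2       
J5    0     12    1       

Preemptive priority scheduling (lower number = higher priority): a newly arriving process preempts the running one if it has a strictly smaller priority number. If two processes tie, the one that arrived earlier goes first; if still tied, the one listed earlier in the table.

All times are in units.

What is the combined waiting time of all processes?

95

Gantt: | J5 0-12 | J4 12-20 | J2 20-29 | J1 29-34 | J3 34-38 |
Completion: J1=34  J2=29  J3=38  J4=20  J5=12
Turnaround (C−A): J1=34  J2=29  J3=38  J4=20  J5=12
Waiting = turnaround − burst: J1=29, J2=20, J3=34, J4=12, J5=0
Total waiting = 29 + 20 + 34 + 12 + 0 = 95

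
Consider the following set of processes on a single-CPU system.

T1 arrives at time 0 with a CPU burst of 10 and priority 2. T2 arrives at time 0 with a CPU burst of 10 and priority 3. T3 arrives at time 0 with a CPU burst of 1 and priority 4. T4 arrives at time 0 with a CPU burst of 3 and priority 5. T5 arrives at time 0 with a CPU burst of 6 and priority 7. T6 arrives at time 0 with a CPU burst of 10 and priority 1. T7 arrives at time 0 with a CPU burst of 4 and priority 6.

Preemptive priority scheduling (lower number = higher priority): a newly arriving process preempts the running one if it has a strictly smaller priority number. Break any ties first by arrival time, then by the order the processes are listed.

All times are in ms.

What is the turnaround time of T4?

Timeline: | T6 0-10 | T1 10-20 | T2 20-30 | T3 30-31 | T4 31-34 | T7 34-38 | T5 38-44 |
Completion: T1=20  T2=30  T3=31  T4=34  T5=44  T6=10  T7=38
Turnaround (C−A): T1=20  T2=30  T3=31  T4=34  T5=44  T6=10  T7=38
Turnaround(T4) = completion − arrival = 34 − 0 = 34

34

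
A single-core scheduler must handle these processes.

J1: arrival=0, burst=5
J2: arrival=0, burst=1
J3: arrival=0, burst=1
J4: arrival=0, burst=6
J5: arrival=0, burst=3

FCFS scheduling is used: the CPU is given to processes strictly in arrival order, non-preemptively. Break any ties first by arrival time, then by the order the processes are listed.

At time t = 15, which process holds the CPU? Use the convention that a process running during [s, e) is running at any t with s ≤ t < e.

Gantt: | J1 0-5 | J2 5-6 | J3 6-7 | J4 7-13 | J5 13-16 |
Completion: J1=5  J2=6  J3=7  J4=13  J5=16
Turnaround (C−A): J1=5  J2=6  J3=7  J4=13  J5=16

J5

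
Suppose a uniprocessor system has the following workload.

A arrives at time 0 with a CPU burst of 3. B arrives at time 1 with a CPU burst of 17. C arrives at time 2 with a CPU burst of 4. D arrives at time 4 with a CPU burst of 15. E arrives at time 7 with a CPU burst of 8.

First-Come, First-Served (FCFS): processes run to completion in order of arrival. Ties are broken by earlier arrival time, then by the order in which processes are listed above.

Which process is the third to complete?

Gantt: | A 0-3 | B 3-20 | C 20-24 | D 24-39 | E 39-47 |
Completion: A=3  B=20  C=24  D=39  E=47
Turnaround (C−A): A=3  B=19  C=22  D=35  E=40
Finish order: A → B → C → D → E

C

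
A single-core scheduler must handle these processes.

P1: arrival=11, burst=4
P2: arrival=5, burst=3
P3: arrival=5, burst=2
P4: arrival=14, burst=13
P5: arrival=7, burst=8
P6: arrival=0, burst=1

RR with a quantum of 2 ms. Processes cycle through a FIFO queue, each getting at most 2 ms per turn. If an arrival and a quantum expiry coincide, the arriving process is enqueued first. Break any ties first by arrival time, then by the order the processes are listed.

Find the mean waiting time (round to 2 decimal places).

Timeline: | P6 0-1 | idle 1-5 | P2 5-7 | P3 7-9 | P5 9-11 | P2 11-12 | P1 12-14 | P5 14-16 | P4 16-18 | P1 18-20 | P5 20-22 | P4 22-24 | P5 24-26 | P4 26-35 |
Completion: P1=20  P2=12  P3=9  P4=35  P5=26  P6=1
Turnaround (C−A): P1=9  P2=7  P3=4  P4=21  P5=19  P6=1
Waiting times: P1=5, P2=4, P3=2, P4=8, P5=11, P6=0
Average waiting = (5+4+2+8+11+0) / 6 = 30/6 = 5.00

5.00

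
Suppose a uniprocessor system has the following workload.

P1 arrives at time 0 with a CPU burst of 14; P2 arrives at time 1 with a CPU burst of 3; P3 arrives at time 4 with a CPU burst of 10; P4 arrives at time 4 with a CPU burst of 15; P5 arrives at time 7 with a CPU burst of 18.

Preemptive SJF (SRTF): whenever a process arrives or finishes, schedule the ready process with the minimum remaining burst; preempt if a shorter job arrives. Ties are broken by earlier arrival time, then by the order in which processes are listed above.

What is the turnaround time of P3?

10

Gantt: | P1 0-1 | P2 1-4 | P3 4-14 | P1 14-27 | P4 27-42 | P5 42-60 |
Completion: P1=27  P2=4  P3=14  P4=42  P5=60
Turnaround (C−A): P1=27  P2=3  P3=10  P4=38  P5=53
Turnaround(P3) = completion − arrival = 14 − 4 = 10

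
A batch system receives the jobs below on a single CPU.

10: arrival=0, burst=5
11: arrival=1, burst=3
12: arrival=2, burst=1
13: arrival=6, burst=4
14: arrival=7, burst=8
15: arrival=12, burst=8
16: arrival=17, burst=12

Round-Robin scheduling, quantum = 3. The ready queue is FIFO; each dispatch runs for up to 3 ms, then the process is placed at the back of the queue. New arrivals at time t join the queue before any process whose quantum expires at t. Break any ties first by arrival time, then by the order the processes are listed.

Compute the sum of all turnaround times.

102

Schedule: | 10 0-3 | 11 3-6 | 12 6-7 | 10 7-9 | 13 9-12 | 14 12-15 | 15 15-18 | 13 18-19 | 14 19-22 | 16 22-25 | 15 25-28 | 14 28-30 | 16 30-33 | 15 33-35 | 16 35-41 |
Completion: 10=9  11=6  12=7  13=19  14=30  15=35  16=41
Turnaround = completion − arrival: 10=9, 11=5, 12=5, 13=13, 14=23, 15=23, 16=24
Total turnaround = 9 + 5 + 5 + 13 + 23 + 23 + 24 = 102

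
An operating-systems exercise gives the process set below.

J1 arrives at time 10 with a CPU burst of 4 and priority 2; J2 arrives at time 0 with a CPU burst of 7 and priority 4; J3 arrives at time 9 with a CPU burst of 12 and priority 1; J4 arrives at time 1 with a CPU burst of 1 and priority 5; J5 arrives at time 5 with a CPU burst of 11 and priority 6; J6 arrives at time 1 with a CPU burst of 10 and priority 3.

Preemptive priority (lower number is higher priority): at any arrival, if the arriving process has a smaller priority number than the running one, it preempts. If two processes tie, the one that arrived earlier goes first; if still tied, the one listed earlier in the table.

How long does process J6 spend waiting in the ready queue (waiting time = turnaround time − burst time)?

16

Schedule: | J2 0-1 | J6 1-9 | J3 9-21 | J1 21-25 | J6 25-27 | J2 27-33 | J4 33-34 | J5 34-45 |
Completion: J1=25  J2=33  J3=21  J4=34  J5=45  J6=27
Turnaround (C−A): J1=15  J2=33  J3=12  J4=33  J5=40  J6=26
Waiting(J6) = turnaround − burst = 26 − 10 = 16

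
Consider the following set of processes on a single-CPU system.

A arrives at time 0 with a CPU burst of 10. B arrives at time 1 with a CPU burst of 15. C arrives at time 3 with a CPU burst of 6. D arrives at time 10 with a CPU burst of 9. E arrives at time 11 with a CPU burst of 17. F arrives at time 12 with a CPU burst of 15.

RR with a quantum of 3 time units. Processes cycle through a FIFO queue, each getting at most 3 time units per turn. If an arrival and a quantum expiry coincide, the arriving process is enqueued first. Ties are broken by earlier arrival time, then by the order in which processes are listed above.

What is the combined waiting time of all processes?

Gantt: | A 0-3 | B 3-6 | C 6-9 | A 9-12 | B 12-15 | C 15-18 | D 18-21 | E 21-24 | F 24-27 | A 27-30 | B 30-33 | D 33-36 | E 36-39 | F 39-42 | A 42-43 | B 43-46 | D 46-49 | E 49-52 | F 52-55 | B 55-58 | E 58-61 | F 61-64 | E 64-67 | F 67-70 | E 70-72 |
Completion: A=43  B=58  C=18  D=49  E=72  F=70
Waiting = turnaround − burst: A=33, B=42, C=9, D=30, E=44, F=43
Total waiting = 33 + 42 + 9 + 30 + 44 + 43 = 201

201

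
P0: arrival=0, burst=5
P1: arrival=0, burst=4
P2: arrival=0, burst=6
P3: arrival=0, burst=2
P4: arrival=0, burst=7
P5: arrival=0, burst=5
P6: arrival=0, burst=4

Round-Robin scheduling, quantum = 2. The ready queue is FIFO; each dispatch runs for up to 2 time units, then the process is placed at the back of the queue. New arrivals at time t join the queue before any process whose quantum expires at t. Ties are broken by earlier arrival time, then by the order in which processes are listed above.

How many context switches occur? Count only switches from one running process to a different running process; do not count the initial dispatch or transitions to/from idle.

17

Timeline: | P0 0-2 | P1 2-4 | P2 4-6 | P3 6-8 | P4 8-10 | P5 10-12 | P6 12-14 | P0 14-16 | P1 16-18 | P2 18-20 | P4 20-22 | P5 22-24 | P6 24-26 | P0 26-27 | P2 27-29 | P4 29-31 | P5 31-32 | P4 32-33 |
Completion: P0=27  P1=18  P2=29  P3=8  P4=33  P5=32  P6=26
Turnaround (C−A): P0=27  P1=18  P2=29  P3=8  P4=33  P5=32  P6=26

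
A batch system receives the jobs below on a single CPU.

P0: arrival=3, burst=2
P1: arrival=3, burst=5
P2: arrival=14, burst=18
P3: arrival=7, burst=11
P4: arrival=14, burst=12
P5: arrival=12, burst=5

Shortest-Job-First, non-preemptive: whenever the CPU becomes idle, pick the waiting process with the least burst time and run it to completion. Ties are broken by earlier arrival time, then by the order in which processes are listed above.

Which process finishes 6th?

Gantt: | idle 0-3 | P0 3-5 | P1 5-10 | P3 10-21 | P5 21-26 | P4 26-38 | P2 38-56 |
Completion: P0=5  P1=10  P2=56  P3=21  P4=38  P5=26
Turnaround (C−A): P0=2  P1=7  P2=42  P3=14  P4=24  P5=14
Finish order: P0 → P1 → P3 → P5 → P4 → P2

P2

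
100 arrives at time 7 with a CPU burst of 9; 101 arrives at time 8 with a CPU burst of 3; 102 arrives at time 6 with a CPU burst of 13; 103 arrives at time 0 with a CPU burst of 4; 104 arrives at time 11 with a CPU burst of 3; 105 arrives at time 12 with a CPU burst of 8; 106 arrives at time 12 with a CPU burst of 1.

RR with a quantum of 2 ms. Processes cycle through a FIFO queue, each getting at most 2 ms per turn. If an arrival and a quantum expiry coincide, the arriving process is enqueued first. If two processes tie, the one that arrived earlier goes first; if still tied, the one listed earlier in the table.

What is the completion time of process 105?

40

Gantt: | 103 0-4 | idle 4-6 | 102 6-8 | 100 8-10 | 101 10-12 | 102 12-14 | 100 14-16 | 104 16-18 | 105 18-20 | 106 20-21 | 101 21-22 | 102 22-24 | 100 24-26 | 104 26-27 | 105 27-29 | 102 29-31 | 100 31-33 | 105 33-35 | 102 35-37 | 100 37-38 | 105 38-40 | 102 40-43 |
Completion: 100=38  101=22  102=43  103=4  104=27  105=40  106=21
Turnaround (C−A): 100=31  101=14  102=37  103=4  104=16  105=28  106=9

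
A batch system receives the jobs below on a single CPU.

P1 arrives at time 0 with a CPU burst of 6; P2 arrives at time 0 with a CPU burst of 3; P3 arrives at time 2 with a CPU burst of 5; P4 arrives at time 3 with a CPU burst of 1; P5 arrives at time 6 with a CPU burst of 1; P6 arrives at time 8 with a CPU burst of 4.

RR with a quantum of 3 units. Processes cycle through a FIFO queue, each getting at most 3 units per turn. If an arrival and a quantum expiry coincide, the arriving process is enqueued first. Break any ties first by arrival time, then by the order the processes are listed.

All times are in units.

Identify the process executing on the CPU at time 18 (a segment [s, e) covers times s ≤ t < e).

P3

Timeline: | P1 0-3 | P2 3-6 | P3 6-9 | P4 9-10 | P1 10-13 | P5 13-14 | P6 14-17 | P3 17-19 | P6 19-20 |
Completion: P1=13  P2=6  P3=19  P4=10  P5=14  P6=20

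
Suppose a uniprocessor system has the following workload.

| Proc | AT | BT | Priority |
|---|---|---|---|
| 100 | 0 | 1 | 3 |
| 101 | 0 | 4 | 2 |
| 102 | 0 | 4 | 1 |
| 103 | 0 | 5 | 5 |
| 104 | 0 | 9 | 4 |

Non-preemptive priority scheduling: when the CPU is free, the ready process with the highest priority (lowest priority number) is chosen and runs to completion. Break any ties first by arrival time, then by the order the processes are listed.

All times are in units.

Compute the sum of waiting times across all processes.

39

Schedule: | 102 0-4 | 101 4-8 | 100 8-9 | 104 9-18 | 103 18-23 |
Completion: 100=9  101=8  102=4  103=23  104=18
Waiting = turnaround − burst: 100=8, 101=4, 102=0, 103=18, 104=9
Total waiting = 8 + 4 + 0 + 18 + 9 = 39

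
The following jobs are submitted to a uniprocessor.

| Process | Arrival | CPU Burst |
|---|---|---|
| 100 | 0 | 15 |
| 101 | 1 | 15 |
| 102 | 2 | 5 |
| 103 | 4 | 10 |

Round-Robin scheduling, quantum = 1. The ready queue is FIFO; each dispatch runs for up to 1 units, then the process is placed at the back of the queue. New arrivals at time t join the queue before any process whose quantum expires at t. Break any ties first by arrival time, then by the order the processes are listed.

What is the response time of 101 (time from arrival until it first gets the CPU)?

0

Timeline: | 100 0-1 | 101 1-2 | 100 2-3 | 102 3-4 | 101 4-5 | 100 5-6 | 103 6-7 | 102 7-8 | 101 8-9 | 100 9-10 | 103 10-11 | 102 11-12 | 101 12-13 | 100 13-14 | 103 14-15 | 102 15-16 | 101 16-17 | 100 17-18 | 103 18-19 | 102 19-20 | 101 20-21 | 100 21-22 | 103 22-23 | 101 23-24 | 100 24-25 | 103 25-26 | 101 26-27 | 100 27-28 | 103 28-29 | 101 29-30 | 100 30-31 | 103 31-32 | 101 32-33 | 100 33-34 | 103 34-35 | 101 35-36 | 100 36-37 | 103 37-38 | 101 38-39 | 100 39-40 | 101 40-41 | 100 41-42 | 101 42-43 | 100 43-44 | 101 44-45 |
Completion: 100=44  101=45  102=20  103=38
Turnaround (C−A): 100=44  101=44  102=18  103=34
Response(101) = first start − arrival = 1 − 1 = 0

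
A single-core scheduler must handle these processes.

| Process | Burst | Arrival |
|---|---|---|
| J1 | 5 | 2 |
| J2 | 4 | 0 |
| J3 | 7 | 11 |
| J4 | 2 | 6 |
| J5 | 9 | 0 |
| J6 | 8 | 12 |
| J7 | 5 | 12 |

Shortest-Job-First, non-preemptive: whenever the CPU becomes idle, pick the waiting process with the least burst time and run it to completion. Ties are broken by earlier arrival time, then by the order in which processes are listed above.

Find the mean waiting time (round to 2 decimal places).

7.57

Schedule: | J2 0-4 | J1 4-9 | J4 9-11 | J3 11-18 | J7 18-23 | J6 23-31 | J5 31-40 |
Completion: J1=9  J2=4  J3=18  J4=11  J5=40  J6=31  J7=23
Waiting times: J1=2, J2=0, J3=0, J4=3, J5=31, J6=11, J7=6
Average waiting = (2+0+0+3+31+11+6) / 7 = 53/7 = 7.57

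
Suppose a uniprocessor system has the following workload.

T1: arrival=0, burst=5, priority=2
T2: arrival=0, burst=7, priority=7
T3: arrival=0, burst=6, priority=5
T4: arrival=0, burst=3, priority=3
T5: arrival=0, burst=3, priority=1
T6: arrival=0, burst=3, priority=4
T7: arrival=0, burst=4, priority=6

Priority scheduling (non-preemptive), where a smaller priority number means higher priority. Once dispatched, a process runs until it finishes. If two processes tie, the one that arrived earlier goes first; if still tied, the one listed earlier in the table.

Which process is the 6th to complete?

T7

Timeline: | T5 0-3 | T1 3-8 | T4 8-11 | T6 11-14 | T3 14-20 | T7 20-24 | T2 24-31 |
Completion: T1=8  T2=31  T3=20  T4=11  T5=3  T6=14  T7=24
Finish order: T5 → T1 → T4 → T6 → T3 → T7 → T2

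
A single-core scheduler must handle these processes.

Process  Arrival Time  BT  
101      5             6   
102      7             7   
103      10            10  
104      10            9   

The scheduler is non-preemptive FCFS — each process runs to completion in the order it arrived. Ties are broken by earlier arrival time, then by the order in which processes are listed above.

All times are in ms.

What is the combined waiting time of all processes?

Schedule: | idle 0-5 | 101 5-11 | 102 11-18 | 103 18-28 | 104 28-37 |
Completion: 101=11  102=18  103=28  104=37
Waiting = turnaround − burst: 101=0, 102=4, 103=8, 104=18
Total waiting = 0 + 4 + 8 + 18 = 30

30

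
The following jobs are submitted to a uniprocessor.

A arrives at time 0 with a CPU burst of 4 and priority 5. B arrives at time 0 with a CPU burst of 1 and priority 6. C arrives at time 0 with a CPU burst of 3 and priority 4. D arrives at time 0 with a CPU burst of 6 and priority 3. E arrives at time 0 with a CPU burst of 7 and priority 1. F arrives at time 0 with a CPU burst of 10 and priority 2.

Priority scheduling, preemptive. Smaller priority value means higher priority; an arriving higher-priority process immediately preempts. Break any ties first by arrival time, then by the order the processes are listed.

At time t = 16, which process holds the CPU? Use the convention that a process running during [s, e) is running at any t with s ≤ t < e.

Timeline: | E 0-7 | F 7-17 | D 17-23 | C 23-26 | A 26-30 | B 30-31 |
Completion: A=30  B=31  C=26  D=23  E=7  F=17

F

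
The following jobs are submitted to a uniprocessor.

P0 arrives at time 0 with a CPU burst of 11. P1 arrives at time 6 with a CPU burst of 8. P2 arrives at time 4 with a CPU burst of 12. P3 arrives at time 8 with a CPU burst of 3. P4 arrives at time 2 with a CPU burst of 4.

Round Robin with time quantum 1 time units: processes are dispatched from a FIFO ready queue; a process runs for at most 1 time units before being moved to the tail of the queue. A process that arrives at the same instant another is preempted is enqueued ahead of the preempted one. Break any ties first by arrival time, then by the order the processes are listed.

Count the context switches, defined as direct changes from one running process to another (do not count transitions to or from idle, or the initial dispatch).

33

Gantt: | P0 0-2 | P4 2-3 | P0 3-4 | P4 4-5 | P2 5-6 | P0 6-7 | P4 7-8 | P1 8-9 | P2 9-10 | P0 10-11 | P3 11-12 | P4 12-13 | P1 13-14 | P2 14-15 | P0 15-16 | P3 16-17 | P1 17-18 | P2 18-19 | P0 19-20 | P3 20-21 | P1 21-22 | P2 22-23 | P0 23-24 | P1 24-25 | P2 25-26 | P0 26-27 | P1 27-28 | P2 28-29 | P0 29-30 | P1 30-31 | P2 31-32 | P0 32-33 | P1 33-34 | P2 34-38 |
Completion: P0=33  P1=34  P2=38  P3=21  P4=13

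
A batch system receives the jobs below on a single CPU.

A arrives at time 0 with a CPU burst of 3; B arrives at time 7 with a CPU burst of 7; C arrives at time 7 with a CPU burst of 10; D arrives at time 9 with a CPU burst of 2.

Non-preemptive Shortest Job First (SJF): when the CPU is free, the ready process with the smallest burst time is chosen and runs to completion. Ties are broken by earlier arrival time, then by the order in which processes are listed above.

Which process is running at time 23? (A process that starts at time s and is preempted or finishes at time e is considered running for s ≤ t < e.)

Schedule: | A 0-3 | idle 3-7 | B 7-14 | D 14-16 | C 16-26 |
Completion: A=3  B=14  C=26  D=16
Turnaround (C−A): A=3  B=7  C=19  D=7

C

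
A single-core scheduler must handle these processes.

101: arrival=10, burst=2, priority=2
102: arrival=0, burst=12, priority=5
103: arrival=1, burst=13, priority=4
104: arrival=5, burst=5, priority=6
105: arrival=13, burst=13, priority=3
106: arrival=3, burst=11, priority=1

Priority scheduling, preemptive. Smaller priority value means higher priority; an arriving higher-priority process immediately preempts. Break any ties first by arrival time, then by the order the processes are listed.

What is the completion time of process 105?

Schedule: | 102 0-1 | 103 1-3 | 106 3-14 | 101 14-16 | 105 16-29 | 103 29-40 | 102 40-51 | 104 51-56 |
Completion: 101=16  102=51  103=40  104=56  105=29  106=14

29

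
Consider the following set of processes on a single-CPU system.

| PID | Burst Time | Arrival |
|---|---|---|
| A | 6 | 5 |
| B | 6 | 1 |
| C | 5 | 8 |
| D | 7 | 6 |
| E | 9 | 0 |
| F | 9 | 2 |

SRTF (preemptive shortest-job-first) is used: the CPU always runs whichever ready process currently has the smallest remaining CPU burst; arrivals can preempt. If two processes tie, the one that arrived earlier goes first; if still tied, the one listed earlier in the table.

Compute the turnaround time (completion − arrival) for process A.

8

Timeline: | E 0-1 | B 1-7 | A 7-13 | C 13-18 | D 18-25 | E 25-33 | F 33-42 |
Completion: A=13  B=7  C=18  D=25  E=33  F=42
Turnaround(A) = completion − arrival = 13 − 5 = 8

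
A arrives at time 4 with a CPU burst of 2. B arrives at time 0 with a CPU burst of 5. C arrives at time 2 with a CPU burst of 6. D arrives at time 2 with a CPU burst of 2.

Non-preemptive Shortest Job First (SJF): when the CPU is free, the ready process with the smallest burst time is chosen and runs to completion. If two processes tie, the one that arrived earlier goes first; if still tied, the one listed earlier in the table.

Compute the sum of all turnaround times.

Schedule: | B 0-5 | D 5-7 | A 7-9 | C 9-15 |
Completion: A=9  B=5  C=15  D=7
Turnaround (C−A): A=5  B=5  C=13  D=5
Turnaround = completion − arrival: A=5, B=5, C=13, D=5
Total turnaround = 5 + 5 + 13 + 5 = 28

28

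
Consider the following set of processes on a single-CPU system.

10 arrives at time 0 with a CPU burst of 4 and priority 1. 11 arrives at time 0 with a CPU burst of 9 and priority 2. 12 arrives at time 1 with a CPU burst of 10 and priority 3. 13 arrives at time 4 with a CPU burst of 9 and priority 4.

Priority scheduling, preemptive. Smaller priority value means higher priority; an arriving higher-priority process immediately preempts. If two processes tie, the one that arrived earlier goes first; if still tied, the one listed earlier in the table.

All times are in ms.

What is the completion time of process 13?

Schedule: | 10 0-4 | 11 4-13 | 12 13-23 | 13 23-32 |
Completion: 10=4  11=13  12=23  13=32
Turnaround (C−A): 10=4  11=13  12=22  13=28

32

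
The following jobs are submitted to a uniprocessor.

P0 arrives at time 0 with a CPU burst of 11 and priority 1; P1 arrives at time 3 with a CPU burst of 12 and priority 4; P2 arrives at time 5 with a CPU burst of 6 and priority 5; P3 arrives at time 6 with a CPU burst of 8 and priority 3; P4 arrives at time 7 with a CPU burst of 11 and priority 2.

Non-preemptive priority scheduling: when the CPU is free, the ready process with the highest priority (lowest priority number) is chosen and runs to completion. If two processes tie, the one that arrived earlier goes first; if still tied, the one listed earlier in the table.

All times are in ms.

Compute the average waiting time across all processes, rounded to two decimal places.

Schedule: | P0 0-11 | P4 11-22 | P3 22-30 | P1 30-42 | P2 42-48 |
Completion: P0=11  P1=42  P2=48  P3=30  P4=22
Turnaround (C−A): P0=11  P1=39  P2=43  P3=24  P4=15
Waiting times: P0=0, P1=27, P2=37, P3=16, P4=4
Average waiting = (0+27+37+16+4) / 5 = 84/5 = 16.80

16.80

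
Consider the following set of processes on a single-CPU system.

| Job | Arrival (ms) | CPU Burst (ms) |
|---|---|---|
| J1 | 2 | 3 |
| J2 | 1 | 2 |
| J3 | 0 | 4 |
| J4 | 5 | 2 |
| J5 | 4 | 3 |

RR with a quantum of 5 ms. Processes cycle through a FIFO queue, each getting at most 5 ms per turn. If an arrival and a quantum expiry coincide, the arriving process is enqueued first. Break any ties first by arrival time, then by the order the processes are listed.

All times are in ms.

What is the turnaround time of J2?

Gantt: | J3 0-4 | J2 4-6 | J1 6-9 | J5 9-12 | J4 12-14 |
Completion: J1=9  J2=6  J3=4  J4=14  J5=12
Turnaround(J2) = completion − arrival = 6 − 1 = 5

5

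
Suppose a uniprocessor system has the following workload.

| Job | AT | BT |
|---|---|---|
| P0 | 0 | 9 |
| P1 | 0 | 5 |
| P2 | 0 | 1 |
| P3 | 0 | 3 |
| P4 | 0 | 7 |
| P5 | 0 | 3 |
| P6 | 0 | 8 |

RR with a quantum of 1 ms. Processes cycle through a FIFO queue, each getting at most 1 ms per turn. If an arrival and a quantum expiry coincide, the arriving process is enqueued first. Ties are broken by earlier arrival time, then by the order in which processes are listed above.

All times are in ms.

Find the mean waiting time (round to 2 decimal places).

18.43

Schedule: | P0 0-1 | P1 1-2 | P2 2-3 | P3 3-4 | P4 4-5 | P5 5-6 | P6 6-7 | P0 7-8 | P1 8-9 | P3 9-10 | P4 10-11 | P5 11-12 | P6 12-13 | P0 13-14 | P1 14-15 | P3 15-16 | P4 16-17 | P5 17-18 | P6 18-19 | P0 19-20 | P1 20-21 | P4 21-22 | P6 22-23 | P0 23-24 | P1 24-25 | P4 25-26 | P6 26-27 | P0 27-28 | P4 28-29 | P6 29-30 | P0 30-31 | P4 31-32 | P6 32-33 | P0 33-34 | P6 34-35 | P0 35-36 |
Completion: P0=36  P1=25  P2=3  P3=16  P4=32  P5=18  P6=35
Turnaround (C−A): P0=36  P1=25  P2=3  P3=16  P4=32  P5=18  P6=35
Waiting times: P0=27, P1=20, P2=2, P3=13, P4=25, P5=15, P6=27
Average waiting = (27+20+2+13+25+15+27) / 7 = 129/7 = 18.43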